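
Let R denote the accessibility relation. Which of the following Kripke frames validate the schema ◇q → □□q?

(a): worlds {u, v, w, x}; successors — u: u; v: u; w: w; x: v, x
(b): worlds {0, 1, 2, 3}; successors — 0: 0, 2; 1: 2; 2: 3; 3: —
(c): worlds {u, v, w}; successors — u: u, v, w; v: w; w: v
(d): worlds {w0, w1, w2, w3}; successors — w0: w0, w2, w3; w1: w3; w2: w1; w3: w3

none

Frame correspondent (Sahlqvist): ∀x ∀y ∀z ((xRy ∧ xR²z) → ∃w (y = w ∧ z = w)) — i.e. a generalized confluence (Geach) condition.
(a): fails — xRv, xR²u but v ≠ u.
(b): fails — 0R0, 0R²2 but 0 ≠ 2.
(c): fails — uRu, uR²v but u ≠ v.
(d): fails — w0Rw0, w0R²w1 but w0 ≠ w1.
Valid on no frame.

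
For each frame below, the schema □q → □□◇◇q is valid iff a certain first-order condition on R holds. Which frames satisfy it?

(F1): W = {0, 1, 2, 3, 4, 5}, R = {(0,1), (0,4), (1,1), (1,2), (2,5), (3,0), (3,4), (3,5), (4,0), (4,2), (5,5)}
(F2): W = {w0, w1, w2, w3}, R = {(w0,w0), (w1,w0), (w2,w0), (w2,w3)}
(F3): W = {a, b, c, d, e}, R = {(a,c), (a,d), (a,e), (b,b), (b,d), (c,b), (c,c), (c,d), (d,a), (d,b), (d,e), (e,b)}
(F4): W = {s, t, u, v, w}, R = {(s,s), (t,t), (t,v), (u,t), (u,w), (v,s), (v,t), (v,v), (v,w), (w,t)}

(F2), (F3)

The schema corresponds to a generalized confluence (Geach) condition: ∀x ∀z (xR²z → ∃w (xRw ∧ zR²w)).
(F1): fails — 0R²2 but no w with 0Rw and 2R²w.
(F2): holds.
(F3): holds.
(F4): fails — tR²s but no w* with tRw* and sR²w*.
Valid on: (F2), (F3).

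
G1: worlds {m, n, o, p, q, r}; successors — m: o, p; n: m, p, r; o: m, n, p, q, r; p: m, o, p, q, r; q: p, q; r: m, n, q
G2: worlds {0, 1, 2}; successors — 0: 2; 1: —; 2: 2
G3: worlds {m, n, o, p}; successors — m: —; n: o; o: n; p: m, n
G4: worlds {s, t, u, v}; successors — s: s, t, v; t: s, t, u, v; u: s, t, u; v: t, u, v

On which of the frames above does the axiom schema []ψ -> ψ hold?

G4

This is the axiom for reflexivity; its first-order frame correspondent is forall x Rxx.
G1: fails — world m does not see itself.
G2: fails — world 0 does not see itself.
G3: fails — world m does not see itself.
G4: satisfies the condition.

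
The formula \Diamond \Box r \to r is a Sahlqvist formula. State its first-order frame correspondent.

symmetry: \forall x \forall y (Rxy \to Ryx)

This is frame-equivalent to r → □◇r (substitute ¬r for r and contrapose).
Suppose r→□◇r is valid. Take Rxy and set V(r)={x}. Then r at x, so □◇r at x, so ◇r at y, so some z with Ryz has r; z=x, i.e. Ryx.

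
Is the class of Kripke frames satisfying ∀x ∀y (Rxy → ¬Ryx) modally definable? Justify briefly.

Modal frame validity is preserved under surjective bounded morphisms.
The 4-cycle (worlds a,b,c,d with a→b→c→d→a) is asymmetric. Mapping every world to a single reflexive point • is a surjective bounded morphism, and the reflexive point is not asymmetric (R•• but asymmetry requires ¬R••).
So no modal formula (or set of formulas) defines exactly the asymmetric frames.

Not definable by any modal formula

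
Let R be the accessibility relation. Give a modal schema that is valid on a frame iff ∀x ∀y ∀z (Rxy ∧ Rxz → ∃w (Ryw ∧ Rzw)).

This is convergence; the standard corresponding axiom is .2: ◇□ψ → □◇ψ.
Suppose ◇□ψ→□◇ψ is valid. Take Rxy, Rxz and set V(ψ)={w : Ryw}. Then □ψ at y so ◇□ψ at x, so □◇ψ at x, so ◇ψ at z, giving w with Rzw and Ryw.

◇□ψ → □◇ψ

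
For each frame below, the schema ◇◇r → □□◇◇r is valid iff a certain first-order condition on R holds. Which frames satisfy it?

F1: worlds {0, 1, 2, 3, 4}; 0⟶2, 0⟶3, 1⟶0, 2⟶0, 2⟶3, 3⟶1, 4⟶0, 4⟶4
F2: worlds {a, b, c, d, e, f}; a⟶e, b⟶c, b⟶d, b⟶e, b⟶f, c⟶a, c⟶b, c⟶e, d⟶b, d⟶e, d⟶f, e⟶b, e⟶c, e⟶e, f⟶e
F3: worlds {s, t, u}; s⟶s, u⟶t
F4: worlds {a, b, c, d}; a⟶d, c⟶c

F3, F4

Frame correspondent (Sahlqvist): ∀x ∀y ∀z ((xR²y ∧ xR²z) → ∃w (y = w ∧ zR²w)) — i.e. a generalized confluence (Geach) condition.
F1: fails — 0R²0, 0R²1 but no w with 0=w and 1R²w.
F2: fails — bR²a, bR²a but no w with a=w and aR²w.
F3: condition met.
F4: condition met.
Valid on: F3, F4.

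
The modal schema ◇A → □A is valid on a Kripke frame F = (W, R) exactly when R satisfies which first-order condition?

This schema is the CD axiom.
Its frame correspondent is partial functionality — ∀x ∀y ∀z (Rxy ∧ Rxz → y = z).

Partial functionality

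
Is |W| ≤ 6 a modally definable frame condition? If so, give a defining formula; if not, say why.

Any modally definable frame class is closed under disjoint unions.
Any modal formula valid on each of 7 disjoint one-world frames is valid on their disjoint union (validity is preserved under disjoint unions). Each one-world frame has |W|=1≤6, but the union has |W|=7.
So the class is not modally definable.

Not definable by any modal formula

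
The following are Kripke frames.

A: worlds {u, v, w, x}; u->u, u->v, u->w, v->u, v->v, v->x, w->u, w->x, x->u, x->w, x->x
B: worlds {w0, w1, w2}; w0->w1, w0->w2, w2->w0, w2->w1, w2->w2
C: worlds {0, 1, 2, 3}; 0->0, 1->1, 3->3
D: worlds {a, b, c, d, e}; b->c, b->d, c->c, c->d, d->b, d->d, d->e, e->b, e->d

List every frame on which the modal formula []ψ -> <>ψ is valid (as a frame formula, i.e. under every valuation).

This is the axiom for seriality; its first-order frame correspondent is forall x exists y Rxy.
A: satisfies the condition.
B: fails — world w1 has no successor.
C: fails — world 2 has no successor.
D: fails — world a has no successor.
Valid on: A.

A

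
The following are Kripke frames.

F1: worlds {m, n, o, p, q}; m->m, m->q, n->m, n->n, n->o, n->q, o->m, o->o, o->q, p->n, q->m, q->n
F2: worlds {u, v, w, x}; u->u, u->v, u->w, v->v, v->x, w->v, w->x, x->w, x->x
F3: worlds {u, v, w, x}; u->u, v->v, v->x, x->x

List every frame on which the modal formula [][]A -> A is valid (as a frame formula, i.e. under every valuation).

The schema corresponds to a generalized confluence (Geach) condition: forall x exists w (x R^2 w & x = w).
F1: fails — at p but no w with pR²w and p=w.
F2: ✓.
F3: fails — at w but no t with wR²t and w=t.
Valid on: F2.

F2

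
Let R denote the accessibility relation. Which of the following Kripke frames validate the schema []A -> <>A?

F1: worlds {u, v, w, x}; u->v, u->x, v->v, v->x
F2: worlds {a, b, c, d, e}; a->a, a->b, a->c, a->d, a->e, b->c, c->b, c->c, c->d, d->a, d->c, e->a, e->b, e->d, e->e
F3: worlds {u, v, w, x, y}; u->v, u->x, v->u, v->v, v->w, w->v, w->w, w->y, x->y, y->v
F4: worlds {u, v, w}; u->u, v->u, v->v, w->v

The schema corresponds to seriality: forall x exists y Rxy.
F1: fails — world w has no successor.
F2: condition met.
F3: condition met.
F4: condition met.

F2, F3, F4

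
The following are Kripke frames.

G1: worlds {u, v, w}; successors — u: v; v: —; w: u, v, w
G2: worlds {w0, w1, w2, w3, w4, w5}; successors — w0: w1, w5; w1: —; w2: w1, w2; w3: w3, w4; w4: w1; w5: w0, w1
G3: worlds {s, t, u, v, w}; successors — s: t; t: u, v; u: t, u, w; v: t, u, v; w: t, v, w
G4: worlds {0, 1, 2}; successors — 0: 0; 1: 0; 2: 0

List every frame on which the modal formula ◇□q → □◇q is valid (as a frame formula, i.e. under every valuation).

G3, G4

This is the axiom for convergence; its first-order frame correspondent is ∀x ∀y ∀z (Rxy ∧ Rxz → ∃w (Ryw ∧ Rzw)).
G1: fails — Ruv and Ruv but v and v have no common successor.
G2: fails — Rw0w5 and Rw0w1 but w5 and w1 have no common successor.
G3: satisfies the condition.
G4: satisfies the condition.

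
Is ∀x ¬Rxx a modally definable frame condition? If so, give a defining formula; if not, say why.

Not definable by any modal formula

If a class were modally definable it would be closed under surjective bounded morphisms (Goldblatt–Thomason).
The 4-cycle (worlds w0,w1,w2,w3 with w0→w1→w2→w3→w0) is irreflexive, and the map sending every world to a single reflexive point • is a surjective bounded morphism (forth: every edge maps to (•,•); back: every world has a successor). So any modal formula valid on the 4-cycle is also valid on the reflexive point, which is not irreflexive.
So no modal formula (or set of formulas) defines exactly the irreflexive frames.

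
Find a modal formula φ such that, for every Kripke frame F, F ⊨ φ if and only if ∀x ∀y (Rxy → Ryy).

A defining formula is □(□q → q) (the T□ axiom).

□(□q → q)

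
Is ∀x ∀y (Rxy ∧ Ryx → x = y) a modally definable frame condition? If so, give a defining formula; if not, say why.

Modal frame validity is preserved under surjective bounded morphisms.
The 4-cycle (worlds s,t,u,v with s→t→u→v→s) is antisymmetric. Sending even-indexed worlds to s and odd-indexed worlds to t is a surjective bounded morphism onto the two-world frame with s↔t, which is not antisymmetric.
So the class is not modally definable.

No — not modally definable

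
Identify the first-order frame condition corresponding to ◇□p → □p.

This is frame-equivalent to ◇p → □◇p (substitute ¬p for p and contrapose).
Suppose ◇p→□◇p is valid. Take Rxy, Rxz and set V(p)={y}. Then ◇p at x, so □◇p at x, so ◇p at z, so some w with Rzw has p; w=y, i.e. Rzy. By symmetry of the argument, Ryz.
The converse is a direct semantic check.
Frame condition: ∀x ∀y ∀z (Rxy ∧ Rxz → Ryz).

the Euclidean property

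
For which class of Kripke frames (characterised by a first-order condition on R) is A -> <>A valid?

This is frame-equivalent to □A → A (substitute ¬A for A and contrapose).
Suppose □A→A is valid. At any x set V(A)={w : Rxw}. Then □A holds at x, so A holds at x, i.e. Rxx.
Conversely, on a frame with reflexivity the schema holds at every world under every valuation.
So the correspondent is reflexivity.

Reflexivity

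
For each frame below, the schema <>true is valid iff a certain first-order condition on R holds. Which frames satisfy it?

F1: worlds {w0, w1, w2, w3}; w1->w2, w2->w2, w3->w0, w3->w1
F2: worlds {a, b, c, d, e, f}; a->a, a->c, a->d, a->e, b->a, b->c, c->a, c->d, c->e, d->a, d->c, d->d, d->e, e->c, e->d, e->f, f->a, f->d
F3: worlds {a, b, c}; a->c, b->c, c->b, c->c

Frame correspondent (Sahlqvist): forall x exists y Rxy — i.e. seriality.
F1: fails — world w0 has no successor.
F2: holds.
F3: holds.

F2, F3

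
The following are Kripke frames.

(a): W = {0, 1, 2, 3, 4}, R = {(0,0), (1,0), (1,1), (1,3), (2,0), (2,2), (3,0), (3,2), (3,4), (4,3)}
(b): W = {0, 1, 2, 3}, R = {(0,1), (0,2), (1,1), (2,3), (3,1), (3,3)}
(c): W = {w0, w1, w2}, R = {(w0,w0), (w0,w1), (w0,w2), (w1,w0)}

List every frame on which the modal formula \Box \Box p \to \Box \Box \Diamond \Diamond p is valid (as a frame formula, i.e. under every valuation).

The schema corresponds to a generalized confluence (Geach) condition: \forall x \forall z (x R^2 z \to \exists w (x R^2 w \wedge z R^2 w)).
(a): satisfies the condition.
(b): satisfies the condition.
(c): fails — w0R²w2 but no w with w0R²w and w2R²w.

(a), (b)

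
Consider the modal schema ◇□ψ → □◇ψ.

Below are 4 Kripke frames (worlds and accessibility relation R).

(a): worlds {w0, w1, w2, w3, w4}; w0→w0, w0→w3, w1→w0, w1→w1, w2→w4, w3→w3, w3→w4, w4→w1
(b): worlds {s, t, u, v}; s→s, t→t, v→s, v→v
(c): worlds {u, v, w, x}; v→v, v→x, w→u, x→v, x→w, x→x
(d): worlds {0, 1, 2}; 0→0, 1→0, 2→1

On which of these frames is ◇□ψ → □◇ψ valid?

This is the axiom for convergence; its first-order frame correspondent is ∀x ∀y ∀z (Rxy ∧ Rxz → ∃w (Ryw ∧ Rzw)).
(a): fails — Rw3w3 and Rw3w4 but w3 and w4 have no common successor.
(b): condition met.
(c): fails — Rwu and Rwu but u and u have no common successor.
(d): condition met.

(b), (d)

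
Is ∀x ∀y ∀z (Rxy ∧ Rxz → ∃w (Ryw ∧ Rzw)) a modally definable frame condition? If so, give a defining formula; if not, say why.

Yes: it is convergence, defined by the .2 schema ◇□r → □◇r.
Suppose ◇□r→□◇r is valid. Take Rxy, Rxz and set V(r)={w : Ryw}. Then □r at y so ◇□r at x, so □◇r at x, so ◇r at z, giving w with Rzw and Ryw.

Definable; ◇□r → □◇r defines it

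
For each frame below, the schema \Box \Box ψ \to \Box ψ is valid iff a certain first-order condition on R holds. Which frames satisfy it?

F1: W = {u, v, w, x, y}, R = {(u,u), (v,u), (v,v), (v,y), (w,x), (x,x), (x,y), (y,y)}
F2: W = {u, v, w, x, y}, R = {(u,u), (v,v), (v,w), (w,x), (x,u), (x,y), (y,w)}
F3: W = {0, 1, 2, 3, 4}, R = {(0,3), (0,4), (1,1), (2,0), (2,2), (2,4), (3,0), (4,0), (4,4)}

The schema corresponds to density: \forall x \forall y (Rxy \to \exists z (Rxz \wedge Rzy)).
F1: ✓.
F2: fails — Rwx but no z with Rwz and Rzx.
F3: fails — R03 but no z with R0z and Rz3.
Valid on: F1.

F1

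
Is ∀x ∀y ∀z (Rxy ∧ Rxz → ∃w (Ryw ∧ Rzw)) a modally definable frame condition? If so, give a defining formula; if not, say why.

Yes — defined by ◇□p → □◇p

This is a Sahlqvist condition; the .2 axiom ◇□p → □◇p defines it.
Suppose ◇□p→□◇p is valid. Take Rxy, Rxz and set V(p)={w : Ryw}. Then □p at y so ◇□p at x, so □◇p at x, so ◇p at z, giving w with Rzw and Ryw.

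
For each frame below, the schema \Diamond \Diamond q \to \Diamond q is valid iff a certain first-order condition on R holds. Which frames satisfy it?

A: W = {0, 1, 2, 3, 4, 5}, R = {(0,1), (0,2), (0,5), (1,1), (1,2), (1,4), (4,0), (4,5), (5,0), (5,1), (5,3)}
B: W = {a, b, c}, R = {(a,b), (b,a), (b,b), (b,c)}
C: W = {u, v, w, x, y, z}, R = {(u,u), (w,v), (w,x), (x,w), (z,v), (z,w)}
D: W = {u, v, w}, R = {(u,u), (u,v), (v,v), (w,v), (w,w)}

Frame correspondent (Sahlqvist): \forall x \forall y \forall z (Rxy \wedge Ryz \to Rxz) — i.e. transitivity.
A: fails — R01 and R14 but not R04.
B: fails — Rab and Rba but not Raa.
C: fails — Rxw and Rwx but not Rxx.
D: holds.

D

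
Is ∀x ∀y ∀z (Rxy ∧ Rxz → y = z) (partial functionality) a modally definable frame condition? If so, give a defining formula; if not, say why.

Definable; ◇p → □p defines it

The condition is partial functionality. A defining modal formula is ◇p → □p.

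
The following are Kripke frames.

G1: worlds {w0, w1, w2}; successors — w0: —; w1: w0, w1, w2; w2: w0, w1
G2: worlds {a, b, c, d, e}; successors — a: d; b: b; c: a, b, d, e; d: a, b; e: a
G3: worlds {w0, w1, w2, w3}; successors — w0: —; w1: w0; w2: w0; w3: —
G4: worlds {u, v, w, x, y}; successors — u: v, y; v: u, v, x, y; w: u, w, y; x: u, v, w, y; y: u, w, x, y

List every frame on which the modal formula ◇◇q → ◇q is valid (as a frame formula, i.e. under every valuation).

The schema corresponds to transitivity: ∀x ∀y ∀z (Rxy ∧ Ryz → Rxz).
G1: fails — Rw2w1 and Rw1w2 but not Rw2w2.
G2: fails — Rea and Rad but not Red.
G3: condition met.
G4: fails — Ruv and Rvu but not Ruu.

G3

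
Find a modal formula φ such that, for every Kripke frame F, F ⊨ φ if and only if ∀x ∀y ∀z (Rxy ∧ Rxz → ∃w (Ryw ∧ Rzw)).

A defining formula is ◇□s → □◇s (the .2 axiom).
Suppose ◇□s→□◇s is valid. Take Rxy, Rxz and set V(s)={w : Ryw}. Then □s at y so ◇□s at x, so □◇s at x, so ◇s at z, giving w with Rzw and Ryw.

◇□s → □◇s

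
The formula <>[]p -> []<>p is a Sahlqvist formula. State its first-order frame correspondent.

Suppose ◇□p→□◇p is valid. Take Rxy, Rxz and set V(p)={w : Ryw}. Then □p at y so ◇□p at x, so □◇p at x, so ◇p at z, giving w with Rzw and Ryw.
Conversely, on a frame with convergence the schema holds at every world under every valuation.
Frame condition: forall x forall y forall z (Rxy & Rxz -> exists w (Ryw & Rzw)).

Convergence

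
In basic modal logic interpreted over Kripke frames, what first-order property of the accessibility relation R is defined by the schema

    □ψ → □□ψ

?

transitivity

Suppose □ψ→□□ψ is valid. Take Rxy, Ryz and set V(ψ)={w : Rxw}. Then □ψ at x, so □□ψ at x, so □ψ at y, so ψ at z, i.e. Rxz.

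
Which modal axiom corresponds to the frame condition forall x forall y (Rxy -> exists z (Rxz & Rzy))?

A defining formula is □□ψ → □ψ (the C4 axiom).
Suppose □□ψ→□ψ is valid. Take Rxy and set V(ψ)={w : xR²w}. Then □□ψ at x, so □ψ at x, so ψ at y, i.e. ∃z(Rxz∧Rzy).

□□ψ → □ψ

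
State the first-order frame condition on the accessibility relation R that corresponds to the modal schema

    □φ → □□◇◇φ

∀x ∀z (xR²z → ∃w (xRw ∧ zR²w))

This is a Sahlqvist (Geach-type) schema ◇^0□^1φ → □^2◇^2φ.
Minimal-valuation argument: fix x; take any y with xR^0y and any z with xR^2z. Set V(φ) to the set of worlds R-reachable from y in exactly 1 step. Then □^1φ holds at y, so the antecedent holds at x; validity forces ◇^2φ at z, giving a w with zR^2w and yR^1w.
First-order correspondent: ∀x ∀z (xR²z → ∃w (xRw ∧ zR²w)).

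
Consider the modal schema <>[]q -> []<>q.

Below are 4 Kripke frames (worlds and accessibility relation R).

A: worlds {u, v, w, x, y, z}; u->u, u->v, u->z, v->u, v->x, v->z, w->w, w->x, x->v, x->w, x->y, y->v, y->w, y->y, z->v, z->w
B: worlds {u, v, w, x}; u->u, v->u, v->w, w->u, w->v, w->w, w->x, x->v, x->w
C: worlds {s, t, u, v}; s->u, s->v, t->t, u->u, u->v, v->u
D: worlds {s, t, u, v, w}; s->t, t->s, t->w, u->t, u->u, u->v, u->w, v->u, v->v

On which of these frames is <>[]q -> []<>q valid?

Frame correspondent (Sahlqvist): forall x forall y forall z (Rxy & Rxz -> exists w (Ryw & Rzw)) — i.e. convergence.
A: fails — Ruv and Ruz but v and z have no common successor.
B: fails — Rwu and Rwx but u and x have no common successor.
C: condition met.
D: fails — Rts and Rtw but s and w have no common successor.
Valid on: C.

C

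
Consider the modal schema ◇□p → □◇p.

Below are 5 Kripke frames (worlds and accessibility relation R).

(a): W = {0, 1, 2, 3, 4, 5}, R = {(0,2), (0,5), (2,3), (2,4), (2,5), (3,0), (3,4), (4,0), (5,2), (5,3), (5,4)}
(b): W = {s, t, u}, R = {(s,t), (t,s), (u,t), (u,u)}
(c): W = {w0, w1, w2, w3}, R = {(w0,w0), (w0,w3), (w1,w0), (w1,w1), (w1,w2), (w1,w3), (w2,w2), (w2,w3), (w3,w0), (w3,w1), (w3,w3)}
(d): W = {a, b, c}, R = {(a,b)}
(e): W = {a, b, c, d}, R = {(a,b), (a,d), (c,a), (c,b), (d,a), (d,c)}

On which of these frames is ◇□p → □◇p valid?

Frame correspondent (Sahlqvist): ∀x ∀y ∀z (Rxy ∧ Rxz → ∃w (Ryw ∧ Rzw)) — i.e. convergence.
(a): fails — R25 and R24 but 5 and 4 have no common successor.
(b): fails — Rut and Ruu but t and u have no common successor.
(c): ✓.
(d): fails — Rab and Rab but b and b have no common successor.
(e): fails — Rab and Rab but b and b have no common successor.
Valid on: (c).

(c)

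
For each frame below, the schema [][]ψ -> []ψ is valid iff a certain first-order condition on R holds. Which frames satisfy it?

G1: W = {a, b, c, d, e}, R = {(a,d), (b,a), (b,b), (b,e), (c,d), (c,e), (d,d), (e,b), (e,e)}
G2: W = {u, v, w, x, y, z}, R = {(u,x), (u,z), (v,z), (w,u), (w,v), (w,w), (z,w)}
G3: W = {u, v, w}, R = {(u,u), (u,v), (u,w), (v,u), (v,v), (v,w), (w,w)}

This is the axiom for density; its first-order frame correspondent is forall x forall y (Rxy -> exists z (Rxz & Rzy)).
G1: satisfies the condition.
G2: fails — Ruz but no t with Rut and Rtz.
G3: satisfies the condition.
Valid on: G1, G3.

G1, G3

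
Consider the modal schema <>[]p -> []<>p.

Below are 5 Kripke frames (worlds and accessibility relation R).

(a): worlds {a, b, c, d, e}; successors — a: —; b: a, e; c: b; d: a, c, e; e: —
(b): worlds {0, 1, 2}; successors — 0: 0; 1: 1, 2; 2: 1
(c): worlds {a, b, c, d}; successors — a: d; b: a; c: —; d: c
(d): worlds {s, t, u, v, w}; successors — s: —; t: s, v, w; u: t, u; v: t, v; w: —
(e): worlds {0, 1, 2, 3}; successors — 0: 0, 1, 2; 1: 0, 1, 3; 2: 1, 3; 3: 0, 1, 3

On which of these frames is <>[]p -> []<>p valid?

Frame correspondent (Sahlqvist): forall x forall y forall z (Rxy & Rxz -> exists w (Ryw & Rzw)) — i.e. convergence.
(a): fails — Rba and Rba but a and a have no common successor.
(b): condition met.
(c): fails — Rdc and Rdc but c and c have no common successor.
(d): fails — Rtv and Rts but v and s have no common successor.
(e): condition met.

(b), (e)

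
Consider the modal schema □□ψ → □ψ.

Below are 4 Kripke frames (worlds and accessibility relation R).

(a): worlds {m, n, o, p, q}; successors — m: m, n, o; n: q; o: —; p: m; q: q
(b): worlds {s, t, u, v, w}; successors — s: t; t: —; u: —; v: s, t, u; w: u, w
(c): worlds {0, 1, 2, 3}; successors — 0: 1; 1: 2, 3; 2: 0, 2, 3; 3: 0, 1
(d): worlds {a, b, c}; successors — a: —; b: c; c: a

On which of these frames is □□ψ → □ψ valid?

(a)

This is the axiom for density; its first-order frame correspondent is ∀x ∀y (Rxy → ∃z (Rxz ∧ Rzy)).
(a): holds.
(b): fails — Rvu but no z with Rvz and Rzu.
(c): fails — R01 but no z with R0z and Rz1.
(d): fails — Rca but no z with Rcz and Rza.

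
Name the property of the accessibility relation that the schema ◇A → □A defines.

Suppose ◇A→□A is valid. Take Rxy, Rxz and set V(A)={y}. Then ◇A at x, so □A at x, so A at z, i.e. z=y.
Conversely, any frame satisfying ∀x ∀y ∀z (Rxy ∧ Rxz → y = z) validates the schema.
So the correspondent is partial functionality.

partial functionality: ∀x ∀y ∀z (Rxy ∧ Rxz → y = z)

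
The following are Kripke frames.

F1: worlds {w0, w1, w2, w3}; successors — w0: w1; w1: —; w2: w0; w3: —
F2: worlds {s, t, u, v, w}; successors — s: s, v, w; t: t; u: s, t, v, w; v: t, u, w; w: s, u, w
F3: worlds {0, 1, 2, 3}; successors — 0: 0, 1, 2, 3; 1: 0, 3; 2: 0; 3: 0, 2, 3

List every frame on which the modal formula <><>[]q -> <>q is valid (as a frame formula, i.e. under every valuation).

Frame correspondent (Sahlqvist): forall x forall y (x R^2 y -> exists w (yRw & xRw)) — i.e. a generalized confluence (Geach) condition.
F1: fails — w2R²w1 but no w with w1Rw and w2Rw.
F2: fails — sR²t but no w* with tRw* and sRw*.
F3: holds.
Valid on: F3.

F3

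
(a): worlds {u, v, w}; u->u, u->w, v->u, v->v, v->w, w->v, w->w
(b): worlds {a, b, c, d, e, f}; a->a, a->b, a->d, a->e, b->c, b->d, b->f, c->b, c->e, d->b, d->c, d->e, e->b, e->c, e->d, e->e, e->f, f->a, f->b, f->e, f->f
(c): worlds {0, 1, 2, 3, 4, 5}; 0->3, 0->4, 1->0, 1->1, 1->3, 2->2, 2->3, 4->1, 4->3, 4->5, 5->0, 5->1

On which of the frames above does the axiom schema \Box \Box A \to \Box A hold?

(a)

Frame correspondent (Sahlqvist): \forall x \forall y (Rxy \to \exists z (Rxz \wedge Rzy)) — i.e. density.
(a): satisfies the condition.
(b): fails — Rbd but no z with Rbz and Rzd.
(c): fails — R45 but no z with R4z and Rz5.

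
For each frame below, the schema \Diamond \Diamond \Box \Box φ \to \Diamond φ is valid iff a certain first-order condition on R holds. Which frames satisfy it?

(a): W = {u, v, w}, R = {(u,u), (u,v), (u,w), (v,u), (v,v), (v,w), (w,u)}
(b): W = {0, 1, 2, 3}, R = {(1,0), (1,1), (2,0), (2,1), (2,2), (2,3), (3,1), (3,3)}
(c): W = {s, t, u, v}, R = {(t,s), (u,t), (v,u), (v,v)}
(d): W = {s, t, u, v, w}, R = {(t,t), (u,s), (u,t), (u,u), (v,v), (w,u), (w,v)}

This is the axiom for a generalized confluence (Geach) condition; its first-order frame correspondent is \forall x \forall y (x R^2 y \to \exists w (y R^2 w \wedge xRw)).
(a): condition met.
(b): fails — 1R²0 but no w with 0R²w and 1Rw.
(c): fails — uR²s but no w with sR²w and uRw.
(d): fails — uR²s but no w* with sR²w* and uRw*.

(a)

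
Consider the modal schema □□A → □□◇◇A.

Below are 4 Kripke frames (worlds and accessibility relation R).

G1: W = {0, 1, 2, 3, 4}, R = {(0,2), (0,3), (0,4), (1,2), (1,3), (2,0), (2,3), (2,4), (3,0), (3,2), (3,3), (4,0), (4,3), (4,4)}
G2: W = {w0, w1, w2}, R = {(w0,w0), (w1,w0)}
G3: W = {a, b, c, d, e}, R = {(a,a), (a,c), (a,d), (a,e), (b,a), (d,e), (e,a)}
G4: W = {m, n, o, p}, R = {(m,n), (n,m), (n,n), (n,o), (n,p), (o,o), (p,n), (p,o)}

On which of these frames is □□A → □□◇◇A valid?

G1, G2, G4

This is the axiom for a generalized confluence (Geach) condition; its first-order frame correspondent is ∀x ∀z (xR²z → ∃w (xR²w ∧ zR²w)).
G1: ✓.
G2: ✓.
G3: fails — aR²c but no w with aR²w and cR²w.
G4: ✓.
Valid on: G1, G2, G4.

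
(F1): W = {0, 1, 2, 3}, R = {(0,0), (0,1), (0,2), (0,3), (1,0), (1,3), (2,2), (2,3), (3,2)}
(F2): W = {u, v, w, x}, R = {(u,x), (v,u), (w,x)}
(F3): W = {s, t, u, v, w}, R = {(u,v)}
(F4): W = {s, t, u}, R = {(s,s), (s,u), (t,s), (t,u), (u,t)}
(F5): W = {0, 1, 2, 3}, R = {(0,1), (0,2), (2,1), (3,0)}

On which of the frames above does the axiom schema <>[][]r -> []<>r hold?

(F1)

This is the axiom for a generalized confluence (Geach) condition; its first-order frame correspondent is forall x forall y forall z ((xRy & xRz) -> exists w (y R^2 w & zRw)).
(F1): condition met.
(F2): fails — uRx, uRx but no t with xR²t and xRt.
(F3): fails — uRv, uRv but no w* with vR²w* and vRw*.
(F4): fails — sRu, sRu but no w with uR²w and uRw.
(F5): fails — 0R1, 0R1 but no w with 1R²w and 1Rw.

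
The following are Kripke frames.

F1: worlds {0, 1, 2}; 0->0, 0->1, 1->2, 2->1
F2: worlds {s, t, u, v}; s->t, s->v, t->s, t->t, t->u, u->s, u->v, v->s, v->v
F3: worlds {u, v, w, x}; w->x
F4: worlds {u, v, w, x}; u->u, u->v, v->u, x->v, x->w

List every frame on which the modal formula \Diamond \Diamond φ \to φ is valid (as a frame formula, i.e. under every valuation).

The schema corresponds to a generalized confluence (Geach) condition: \forall x \forall y (x R^2 y \to \exists w (y = w \wedge x = w)).
F1: fails — 0R²1 but 1 ≠ 0.
F2: fails — sR²t but t ≠ s.
F3: ✓.
F4: fails — uR²v but v ≠ u.
Valid on: F3.

F3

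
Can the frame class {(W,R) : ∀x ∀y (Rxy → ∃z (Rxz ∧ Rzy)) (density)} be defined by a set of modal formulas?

Yes — defined by □□r → □r

Yes: it is density, defined by the C4 schema □□r → □r.
Suppose □□r→□r is valid. Take Rxy and set V(r)={w : xR²w}. Then □□r at x, so □r at x, so r at y, i.e. ∃z(Rxz∧Rzy).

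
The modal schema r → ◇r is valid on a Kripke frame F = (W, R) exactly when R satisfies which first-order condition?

Equivalently (dual form): □r → r.
Suppose □r→r is valid. At any x set V(r)={w : Rxw}. Then □r holds at x, so r holds at x, i.e. Rxx.

reflexivity: ∀x Rxx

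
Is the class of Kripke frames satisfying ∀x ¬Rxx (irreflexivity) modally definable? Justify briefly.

Any modally definable frame class is closed under surjective bounded morphisms.
The 2-cycle (worlds s,t with s→t→s) is irreflexive, and the map sending every world to a single reflexive point • is a surjective bounded morphism (forth: every edge maps to (•,•); back: every world has a successor). So any modal formula valid on the 2-cycle is also valid on the reflexive point, which is not irreflexive.
So the class is not modally definable.

Not modally definable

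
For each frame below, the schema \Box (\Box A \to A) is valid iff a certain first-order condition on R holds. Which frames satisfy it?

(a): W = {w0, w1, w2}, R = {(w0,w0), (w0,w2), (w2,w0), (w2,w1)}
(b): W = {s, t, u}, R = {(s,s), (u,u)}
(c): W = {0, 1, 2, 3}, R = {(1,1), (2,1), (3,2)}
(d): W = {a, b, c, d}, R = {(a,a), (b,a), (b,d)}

(b)

This is the axiom for shift-reflexivity; its first-order frame correspondent is \forall x \forall y (Rxy \to Ryy).
(a): fails — Rw0w2 but not Rw2w2.
(b): satisfies the condition.
(c): fails — R32 but not R22.
(d): fails — Rbd but not Rdd.
Valid on: (b).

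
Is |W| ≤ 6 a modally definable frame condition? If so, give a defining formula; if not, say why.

If a class were modally definable it would be closed under disjoint unions (Goldblatt–Thomason).
Any modal formula valid on each of 7 disjoint one-world frames is valid on their disjoint union (validity is preserved under disjoint unions). Each one-world frame has |W|=1≤6, but the union has |W|=7.
So no modal formula (or set of formulas) defines exactly the |W|≤6 frames.

No — not modally definable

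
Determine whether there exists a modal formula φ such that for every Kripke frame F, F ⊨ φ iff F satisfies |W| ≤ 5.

Not modally definable

Modal frame validity is preserved under disjoint unions.
Any modal formula valid on each of 6 disjoint one-world frames is valid on their disjoint union (validity is preserved under disjoint unions). Each one-world frame has |W|=1≤5, but the union has |W|=6.
Hence having at most 5 worlds is not modally definable.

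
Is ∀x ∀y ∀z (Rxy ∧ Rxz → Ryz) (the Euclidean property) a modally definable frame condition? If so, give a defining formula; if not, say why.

The condition is the Euclidean property. A defining modal formula is ◇r → □◇r.
Suppose ◇r→□◇r is valid. Take Rxy, Rxz and set V(r)={y}. Then ◇r at x, so □◇r at x, so ◇r at z, so some w with Rzw has r; w=y, i.e. Rzy. By symmetry of the argument, Ryz.

Yes, by ◇r → □◇r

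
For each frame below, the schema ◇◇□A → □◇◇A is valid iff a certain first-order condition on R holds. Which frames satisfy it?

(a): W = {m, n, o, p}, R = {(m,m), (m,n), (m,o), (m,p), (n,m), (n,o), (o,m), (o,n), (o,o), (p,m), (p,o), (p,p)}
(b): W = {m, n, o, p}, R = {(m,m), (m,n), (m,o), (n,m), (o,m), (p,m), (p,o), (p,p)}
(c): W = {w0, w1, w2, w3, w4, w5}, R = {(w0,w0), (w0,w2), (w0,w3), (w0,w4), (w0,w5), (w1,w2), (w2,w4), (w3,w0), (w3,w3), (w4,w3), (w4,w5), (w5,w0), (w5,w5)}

The schema corresponds to a generalized confluence (Geach) condition: ∀x ∀y ∀z ((xR²y ∧ xRz) → ∃w (yRw ∧ zR²w)).
(a): satisfies the condition.
(b): satisfies the condition.
(c): fails — w0R²w2, w0Rw2 but no w with w2Rw and w2R²w.

(a), (b)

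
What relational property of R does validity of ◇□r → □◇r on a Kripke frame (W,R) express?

convergence

Suppose ◇□r→□◇r is valid. Take Rxy, Rxz and set V(r)={w : Ryw}. Then □r at y so ◇□r at x, so □◇r at x, so ◇r at z, giving w with Rzw and Ryw.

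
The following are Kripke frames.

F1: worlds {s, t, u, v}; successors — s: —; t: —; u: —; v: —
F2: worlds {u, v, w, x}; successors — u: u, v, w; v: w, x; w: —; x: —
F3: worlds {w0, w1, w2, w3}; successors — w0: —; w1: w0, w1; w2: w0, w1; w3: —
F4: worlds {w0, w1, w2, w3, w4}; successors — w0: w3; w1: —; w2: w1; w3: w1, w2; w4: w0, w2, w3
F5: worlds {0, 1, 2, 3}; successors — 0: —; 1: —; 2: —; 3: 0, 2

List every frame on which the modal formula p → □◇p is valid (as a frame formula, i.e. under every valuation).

F1

The schema corresponds to symmetry: ∀x ∀y (Rxy → Ryx).
F1: holds.
F2: fails — Ruv but not Rvu.
F3: fails — Rw1w0 but not Rw0w1.
F4: fails — Rw3w1 but not Rw1w3.
F5: fails — R32 but not R23.
Valid on: F1.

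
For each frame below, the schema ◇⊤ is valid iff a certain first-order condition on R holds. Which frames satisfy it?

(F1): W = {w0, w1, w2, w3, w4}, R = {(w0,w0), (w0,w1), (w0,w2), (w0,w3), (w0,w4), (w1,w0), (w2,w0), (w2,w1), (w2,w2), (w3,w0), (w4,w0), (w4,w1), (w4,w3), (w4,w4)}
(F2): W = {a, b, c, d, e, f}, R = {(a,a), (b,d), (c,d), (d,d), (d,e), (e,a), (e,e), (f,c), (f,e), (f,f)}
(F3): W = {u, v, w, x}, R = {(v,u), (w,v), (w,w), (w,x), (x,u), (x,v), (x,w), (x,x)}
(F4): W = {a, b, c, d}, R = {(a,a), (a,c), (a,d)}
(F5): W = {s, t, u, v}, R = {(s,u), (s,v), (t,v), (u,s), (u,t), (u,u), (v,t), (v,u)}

(F1), (F2), (F5)

Frame correspondent (Sahlqvist): ∀x ∃y Rxy — i.e. seriality.
(F1): ✓.
(F2): ✓.
(F3): fails — world u has no successor.
(F4): fails — world b has no successor.
(F5): ✓.
Valid on: (F1), (F2), (F5).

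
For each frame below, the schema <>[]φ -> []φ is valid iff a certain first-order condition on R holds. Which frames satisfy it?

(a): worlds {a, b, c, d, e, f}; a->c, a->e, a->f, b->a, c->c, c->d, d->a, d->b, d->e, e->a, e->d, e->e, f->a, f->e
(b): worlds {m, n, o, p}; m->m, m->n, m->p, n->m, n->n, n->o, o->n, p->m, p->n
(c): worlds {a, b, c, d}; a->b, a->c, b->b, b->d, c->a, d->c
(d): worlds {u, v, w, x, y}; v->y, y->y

(d)

The schema corresponds to the Euclidean property: forall x forall y forall z (Rxy & Rxz -> Ryz).
(a): fails — Rae and Rac but not Rec.
(b): fails — Rmn and Rmp but not Rnp.
(c): fails — Rab and Rac but not Rbc.
(d): condition met.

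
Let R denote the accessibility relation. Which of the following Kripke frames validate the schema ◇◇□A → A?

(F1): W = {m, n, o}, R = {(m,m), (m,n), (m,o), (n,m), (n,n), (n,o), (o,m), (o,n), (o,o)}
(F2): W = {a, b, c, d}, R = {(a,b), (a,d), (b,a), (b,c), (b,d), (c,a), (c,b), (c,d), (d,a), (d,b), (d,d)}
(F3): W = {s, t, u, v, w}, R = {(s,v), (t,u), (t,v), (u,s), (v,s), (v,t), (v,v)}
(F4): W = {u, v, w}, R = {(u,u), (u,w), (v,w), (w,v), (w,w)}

Frame correspondent (Sahlqvist): ∀x ∀y (xR²y → ∃w (yRw ∧ x = w)) — i.e. a generalized confluence (Geach) condition.
(F1): ✓.
(F2): fails — aR²a but no w with aRw and a=w.
(F3): fails — sR²s but no w* with sRw* and s=w*.
(F4): fails — uR²v but no t with vRt and u=t.
Valid on: (F1).

(F1)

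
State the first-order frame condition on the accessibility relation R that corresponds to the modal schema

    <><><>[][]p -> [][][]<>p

forall x forall y forall z ((x R^3 y & x R^3 z) -> exists w (y R^2 w & zRw))

This is a Sahlqvist (Geach-type) schema ◇^3□^2p → □^3◇^1p.
Minimal-valuation argument: fix x; take any y with xR^3y and any z with xR^3z. Set V(p) to the set of worlds R-reachable from y in exactly 2 steps. Then □^2p holds at y, so the antecedent holds at x; validity forces ◇^1p at z, giving a w with zR^1w and yR^2w.
First-order correspondent: forall x forall y forall z ((x R^3 y & x R^3 z) -> exists w (y R^2 w & zRw)).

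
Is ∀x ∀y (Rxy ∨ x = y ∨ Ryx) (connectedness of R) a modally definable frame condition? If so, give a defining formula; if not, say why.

Any modally definable frame class is closed under disjoint unions.
Take 2 disjoint single-world reflexive frames: each is trivially connected, but their disjoint union has 2 worlds with no edge between distinct components, so it is not connected.
So no modal formula (or set of formulas) defines exactly the connected frames.

Not definable by any modal formula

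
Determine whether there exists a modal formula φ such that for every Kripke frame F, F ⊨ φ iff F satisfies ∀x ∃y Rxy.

Yes: it is seriality, defined by the D schema □r → ◇r.
Suppose □r→◇r is valid. At any x set V(r)=W. Then □r at x, so ◇r at x, so x has a successor.

Definable; □r → ◇r defines it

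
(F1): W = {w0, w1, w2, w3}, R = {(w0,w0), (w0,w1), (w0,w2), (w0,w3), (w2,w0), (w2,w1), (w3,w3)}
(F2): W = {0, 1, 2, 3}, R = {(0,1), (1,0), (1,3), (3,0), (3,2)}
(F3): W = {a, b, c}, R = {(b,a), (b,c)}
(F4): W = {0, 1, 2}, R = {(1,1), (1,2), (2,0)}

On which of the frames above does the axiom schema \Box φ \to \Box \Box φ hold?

The schema corresponds to transitivity: \forall x \forall y \forall z (Rxy \wedge Ryz \to Rxz).
(F1): fails — Rw2w0 and Rw0w2 but not Rw2w2.
(F2): fails — R10 and R01 but not R11.
(F3): ✓.
(F4): fails — R12 and R20 but not R10.
Valid on: (F3).

(F3)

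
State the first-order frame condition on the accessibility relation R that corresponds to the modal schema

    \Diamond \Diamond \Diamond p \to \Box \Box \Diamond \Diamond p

This is a Sahlqvist (Geach-type) schema ◇^3□^0p → □^2◇^2p.
Minimal-valuation argument: fix x; take any y with xR^3y and any z with xR^2z. Set V(p) to the set of worlds R-reachable from y in exactly 0 steps. Then □^0p holds at y, so the antecedent holds at x; validity forces ◇^2p at z, giving a w with zR^2w and yR^0w.
First-order correspondent: \forall x \forall y \forall z ((x R^3 y \wedge x R^2 z) \to \exists w (y = w \wedge z R^2 w)).

\forall x \forall y \forall z ((x R^3 y \wedge x R^2 z) \to \exists w (y = w \wedge z R^2 w))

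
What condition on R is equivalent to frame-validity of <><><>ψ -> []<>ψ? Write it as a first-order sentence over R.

forall x forall y forall z ((x R^3 y & xRz) -> exists w (y = w & zRw))

This is a Sahlqvist (Geach-type) schema ◇^3□^0ψ → □^1◇^1ψ.
Minimal-valuation argument: fix x; take any y with xR^3y and any z with xR^1z. Set V(ψ) to the set of worlds R-reachable from y in exactly 0 steps. Then □^0ψ holds at y, so the antecedent holds at x; validity forces ◇^1ψ at z, giving a w with zR^1w and yR^0w.
First-order correspondent: forall x forall y forall z ((x R^3 y & xRz) -> exists w (y = w & zRw)).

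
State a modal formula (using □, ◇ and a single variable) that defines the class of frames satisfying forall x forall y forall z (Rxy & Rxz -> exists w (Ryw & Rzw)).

◇□q → □◇q

The condition is convergence. The .2 schema ◇□q → □◇q defines it.
Suppose ◇□q→□◇q is valid. Take Rxy, Rxz and set V(q)={w : Ryw}. Then □q at y so ◇□q at x, so □◇q at x, so ◇q at z, giving w with Rzw and Ryw.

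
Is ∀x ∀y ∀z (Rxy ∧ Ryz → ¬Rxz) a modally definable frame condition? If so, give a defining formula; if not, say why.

Any modally definable frame class is closed under surjective bounded morphisms.
The 3-cycle (worlds 0,1,2 with 0→1→2→0) is intransitive. Mapping every world to a single reflexive point • is a surjective bounded morphism; the reflexive point is not intransitive (R••∧R•• but R••).
So the class is not modally definable.

Not definable by any modal formula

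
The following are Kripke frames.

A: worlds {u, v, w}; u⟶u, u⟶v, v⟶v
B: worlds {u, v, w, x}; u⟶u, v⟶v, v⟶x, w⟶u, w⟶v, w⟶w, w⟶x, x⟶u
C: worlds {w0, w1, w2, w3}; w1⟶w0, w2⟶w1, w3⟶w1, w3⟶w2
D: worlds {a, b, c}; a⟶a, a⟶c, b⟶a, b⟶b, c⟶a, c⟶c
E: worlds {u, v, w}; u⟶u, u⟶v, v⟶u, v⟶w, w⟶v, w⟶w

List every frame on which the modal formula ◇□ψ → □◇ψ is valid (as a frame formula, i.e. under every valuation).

This is the axiom for convergence; its first-order frame correspondent is ∀x ∀y ∀z (Rxy ∧ Rxz → ∃w (Ryw ∧ Rzw)).
A: condition met.
B: fails — Rvv and Rvx but v and x have no common successor.
C: fails — Rw1w0 and Rw1w0 but w0 and w0 have no common successor.
D: condition met.
E: condition met.
Valid on: A, D, E.

A, D, E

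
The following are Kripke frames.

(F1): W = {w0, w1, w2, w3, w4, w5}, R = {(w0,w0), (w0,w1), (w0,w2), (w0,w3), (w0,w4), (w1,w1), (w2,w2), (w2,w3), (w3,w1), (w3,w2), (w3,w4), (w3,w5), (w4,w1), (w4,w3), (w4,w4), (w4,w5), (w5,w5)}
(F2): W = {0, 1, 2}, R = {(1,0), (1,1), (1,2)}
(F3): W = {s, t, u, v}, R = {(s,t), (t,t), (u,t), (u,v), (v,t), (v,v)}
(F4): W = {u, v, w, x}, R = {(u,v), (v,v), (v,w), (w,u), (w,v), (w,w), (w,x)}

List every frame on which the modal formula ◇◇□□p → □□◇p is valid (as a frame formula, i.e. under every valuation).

(F3)

The schema corresponds to a generalized confluence (Geach) condition: ∀x ∀y ∀z ((xR²y ∧ xR²z) → ∃w (yR²w ∧ zRw)).
(F1): fails — w0R²w1, w0R²w2 but no w with w1R²w and w2Rw.
(F2): fails — 1R²0, 1R²0 but no w with 0R²w and 0Rw.
(F3): ✓.
(F4): fails — vR²u, vR²x but no t with uR²t and xRt.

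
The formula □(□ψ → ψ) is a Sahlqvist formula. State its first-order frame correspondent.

Shift-reflexivity

Suppose □(□ψ→ψ) is valid. Take Rxy and set V(ψ)={w : Ryw}. Then at y, □ψ holds; since □(□ψ→ψ) at x, □ψ→ψ at y, so ψ at y, i.e. Ryy.
Conversely, any frame satisfying ∀x ∀y (Rxy → Ryy) validates the schema.
Frame condition: ∀x ∀y (Rxy → Ryy).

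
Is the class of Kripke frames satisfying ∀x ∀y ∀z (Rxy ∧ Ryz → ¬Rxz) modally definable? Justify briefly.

No — not modally definable

Any modally definable frame class is closed under surjective bounded morphisms.
The 3-cycle (worlds a,b,c with a→b→c→a) is intransitive. Mapping every world to a single reflexive point • is a surjective bounded morphism; the reflexive point is not intransitive (R••∧R•• but R••).
Hence intransitivity is not modally definable.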